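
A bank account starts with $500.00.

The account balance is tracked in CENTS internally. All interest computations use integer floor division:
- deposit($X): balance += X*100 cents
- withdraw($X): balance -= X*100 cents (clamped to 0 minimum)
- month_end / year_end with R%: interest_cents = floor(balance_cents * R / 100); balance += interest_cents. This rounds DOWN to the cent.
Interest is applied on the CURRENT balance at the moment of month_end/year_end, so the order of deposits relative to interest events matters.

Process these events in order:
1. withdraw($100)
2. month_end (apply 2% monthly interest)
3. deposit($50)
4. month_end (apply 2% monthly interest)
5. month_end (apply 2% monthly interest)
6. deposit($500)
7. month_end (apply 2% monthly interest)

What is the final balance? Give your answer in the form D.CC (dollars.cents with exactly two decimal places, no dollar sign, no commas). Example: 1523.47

Answer: 996.03

Derivation:
After 1 (withdraw($100)): balance=$400.00 total_interest=$0.00
After 2 (month_end (apply 2% monthly interest)): balance=$408.00 total_interest=$8.00
After 3 (deposit($50)): balance=$458.00 total_interest=$8.00
After 4 (month_end (apply 2% monthly interest)): balance=$467.16 total_interest=$17.16
After 5 (month_end (apply 2% monthly interest)): balance=$476.50 total_interest=$26.50
After 6 (deposit($500)): balance=$976.50 total_interest=$26.50
After 7 (month_end (apply 2% monthly interest)): balance=$996.03 total_interest=$46.03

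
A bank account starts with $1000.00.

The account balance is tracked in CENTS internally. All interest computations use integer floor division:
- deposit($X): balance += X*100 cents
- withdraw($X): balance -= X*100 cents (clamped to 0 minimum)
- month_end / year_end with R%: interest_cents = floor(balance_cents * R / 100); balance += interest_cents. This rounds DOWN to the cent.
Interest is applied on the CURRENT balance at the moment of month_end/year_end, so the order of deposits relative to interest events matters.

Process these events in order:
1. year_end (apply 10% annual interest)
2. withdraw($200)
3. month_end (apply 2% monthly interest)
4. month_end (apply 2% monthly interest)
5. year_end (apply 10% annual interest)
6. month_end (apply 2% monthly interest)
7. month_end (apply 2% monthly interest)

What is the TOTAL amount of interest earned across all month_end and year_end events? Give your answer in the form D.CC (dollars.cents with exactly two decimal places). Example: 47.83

Answer: 271.59

Derivation:
After 1 (year_end (apply 10% annual interest)): balance=$1100.00 total_interest=$100.00
After 2 (withdraw($200)): balance=$900.00 total_interest=$100.00
After 3 (month_end (apply 2% monthly interest)): balance=$918.00 total_interest=$118.00
After 4 (month_end (apply 2% monthly interest)): balance=$936.36 total_interest=$136.36
After 5 (year_end (apply 10% annual interest)): balance=$1029.99 total_interest=$229.99
After 6 (month_end (apply 2% monthly interest)): balance=$1050.58 total_interest=$250.58
After 7 (month_end (apply 2% monthly interest)): balance=$1071.59 total_interest=$271.59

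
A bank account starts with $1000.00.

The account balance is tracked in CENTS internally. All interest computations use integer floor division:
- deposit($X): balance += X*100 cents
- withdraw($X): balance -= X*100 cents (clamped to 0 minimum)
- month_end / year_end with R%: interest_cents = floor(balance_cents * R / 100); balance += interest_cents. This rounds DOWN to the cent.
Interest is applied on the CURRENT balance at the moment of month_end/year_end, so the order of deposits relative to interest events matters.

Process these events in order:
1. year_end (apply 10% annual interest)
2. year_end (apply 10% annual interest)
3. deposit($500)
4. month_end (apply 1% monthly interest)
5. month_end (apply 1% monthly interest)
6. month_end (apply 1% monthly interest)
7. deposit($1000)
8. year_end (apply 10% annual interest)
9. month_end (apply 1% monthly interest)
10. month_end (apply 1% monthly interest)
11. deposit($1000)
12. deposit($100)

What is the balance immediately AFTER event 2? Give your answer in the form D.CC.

Answer: 1210.00

Derivation:
After 1 (year_end (apply 10% annual interest)): balance=$1100.00 total_interest=$100.00
After 2 (year_end (apply 10% annual interest)): balance=$1210.00 total_interest=$210.00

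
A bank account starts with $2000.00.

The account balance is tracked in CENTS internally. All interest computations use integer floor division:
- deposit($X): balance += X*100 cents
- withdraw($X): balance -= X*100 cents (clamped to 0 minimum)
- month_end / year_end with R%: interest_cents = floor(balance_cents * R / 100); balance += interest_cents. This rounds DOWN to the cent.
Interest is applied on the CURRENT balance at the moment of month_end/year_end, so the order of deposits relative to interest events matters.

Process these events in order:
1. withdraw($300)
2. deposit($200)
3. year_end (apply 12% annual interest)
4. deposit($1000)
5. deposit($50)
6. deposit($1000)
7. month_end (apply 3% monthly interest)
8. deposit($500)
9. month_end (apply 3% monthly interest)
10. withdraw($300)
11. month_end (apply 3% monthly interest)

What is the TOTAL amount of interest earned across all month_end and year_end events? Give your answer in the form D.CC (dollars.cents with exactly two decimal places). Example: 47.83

After 1 (withdraw($300)): balance=$1700.00 total_interest=$0.00
After 2 (deposit($200)): balance=$1900.00 total_interest=$0.00
After 3 (year_end (apply 12% annual interest)): balance=$2128.00 total_interest=$228.00
After 4 (deposit($1000)): balance=$3128.00 total_interest=$228.00
After 5 (deposit($50)): balance=$3178.00 total_interest=$228.00
After 6 (deposit($1000)): balance=$4178.00 total_interest=$228.00
After 7 (month_end (apply 3% monthly interest)): balance=$4303.34 total_interest=$353.34
After 8 (deposit($500)): balance=$4803.34 total_interest=$353.34
After 9 (month_end (apply 3% monthly interest)): balance=$4947.44 total_interest=$497.44
After 10 (withdraw($300)): balance=$4647.44 total_interest=$497.44
After 11 (month_end (apply 3% monthly interest)): balance=$4786.86 total_interest=$636.86

Answer: 636.86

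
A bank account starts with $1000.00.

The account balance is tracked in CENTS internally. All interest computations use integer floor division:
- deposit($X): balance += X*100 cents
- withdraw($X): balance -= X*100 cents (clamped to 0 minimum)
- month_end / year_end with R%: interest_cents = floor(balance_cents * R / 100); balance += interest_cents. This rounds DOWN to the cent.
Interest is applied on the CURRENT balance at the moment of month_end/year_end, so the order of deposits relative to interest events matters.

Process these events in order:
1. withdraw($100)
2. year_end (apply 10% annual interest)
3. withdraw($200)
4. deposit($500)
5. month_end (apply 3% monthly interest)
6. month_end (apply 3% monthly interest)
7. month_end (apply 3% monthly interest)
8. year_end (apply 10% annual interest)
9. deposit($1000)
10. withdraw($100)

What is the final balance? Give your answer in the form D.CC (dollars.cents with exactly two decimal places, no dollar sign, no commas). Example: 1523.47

Answer: 2450.57

Derivation:
After 1 (withdraw($100)): balance=$900.00 total_interest=$0.00
After 2 (year_end (apply 10% annual interest)): balance=$990.00 total_interest=$90.00
After 3 (withdraw($200)): balance=$790.00 total_interest=$90.00
After 4 (deposit($500)): balance=$1290.00 total_interest=$90.00
After 5 (month_end (apply 3% monthly interest)): balance=$1328.70 total_interest=$128.70
After 6 (month_end (apply 3% monthly interest)): balance=$1368.56 total_interest=$168.56
After 7 (month_end (apply 3% monthly interest)): balance=$1409.61 total_interest=$209.61
After 8 (year_end (apply 10% annual interest)): balance=$1550.57 total_interest=$350.57
After 9 (deposit($1000)): balance=$2550.57 total_interest=$350.57
After 10 (withdraw($100)): balance=$2450.57 total_interest=$350.57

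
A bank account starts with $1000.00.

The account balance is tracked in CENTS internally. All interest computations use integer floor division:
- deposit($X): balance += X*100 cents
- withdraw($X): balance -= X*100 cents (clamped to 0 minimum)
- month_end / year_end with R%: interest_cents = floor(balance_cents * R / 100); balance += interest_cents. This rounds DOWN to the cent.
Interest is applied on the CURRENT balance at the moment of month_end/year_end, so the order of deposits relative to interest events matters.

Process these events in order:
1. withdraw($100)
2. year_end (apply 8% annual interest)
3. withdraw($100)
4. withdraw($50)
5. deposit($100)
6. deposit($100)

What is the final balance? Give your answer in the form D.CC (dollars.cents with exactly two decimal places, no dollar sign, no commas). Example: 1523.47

Answer: 1022.00

Derivation:
After 1 (withdraw($100)): balance=$900.00 total_interest=$0.00
After 2 (year_end (apply 8% annual interest)): balance=$972.00 total_interest=$72.00
After 3 (withdraw($100)): balance=$872.00 total_interest=$72.00
After 4 (withdraw($50)): balance=$822.00 total_interest=$72.00
After 5 (deposit($100)): balance=$922.00 total_interest=$72.00
After 6 (deposit($100)): balance=$1022.00 total_interest=$72.00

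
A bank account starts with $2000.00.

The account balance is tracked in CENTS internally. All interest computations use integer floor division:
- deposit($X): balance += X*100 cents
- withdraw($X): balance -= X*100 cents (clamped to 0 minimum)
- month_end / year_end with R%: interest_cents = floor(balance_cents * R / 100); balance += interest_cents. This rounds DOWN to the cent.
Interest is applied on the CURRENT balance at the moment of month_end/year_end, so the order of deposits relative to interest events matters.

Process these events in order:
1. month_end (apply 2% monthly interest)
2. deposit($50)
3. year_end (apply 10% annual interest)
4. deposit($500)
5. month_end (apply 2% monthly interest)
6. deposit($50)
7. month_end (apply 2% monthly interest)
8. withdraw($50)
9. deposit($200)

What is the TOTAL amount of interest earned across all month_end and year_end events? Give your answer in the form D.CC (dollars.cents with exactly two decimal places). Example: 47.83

After 1 (month_end (apply 2% monthly interest)): balance=$2040.00 total_interest=$40.00
After 2 (deposit($50)): balance=$2090.00 total_interest=$40.00
After 3 (year_end (apply 10% annual interest)): balance=$2299.00 total_interest=$249.00
After 4 (deposit($500)): balance=$2799.00 total_interest=$249.00
After 5 (month_end (apply 2% monthly interest)): balance=$2854.98 total_interest=$304.98
After 6 (deposit($50)): balance=$2904.98 total_interest=$304.98
After 7 (month_end (apply 2% monthly interest)): balance=$2963.07 total_interest=$363.07
After 8 (withdraw($50)): balance=$2913.07 total_interest=$363.07
After 9 (deposit($200)): balance=$3113.07 total_interest=$363.07

Answer: 363.07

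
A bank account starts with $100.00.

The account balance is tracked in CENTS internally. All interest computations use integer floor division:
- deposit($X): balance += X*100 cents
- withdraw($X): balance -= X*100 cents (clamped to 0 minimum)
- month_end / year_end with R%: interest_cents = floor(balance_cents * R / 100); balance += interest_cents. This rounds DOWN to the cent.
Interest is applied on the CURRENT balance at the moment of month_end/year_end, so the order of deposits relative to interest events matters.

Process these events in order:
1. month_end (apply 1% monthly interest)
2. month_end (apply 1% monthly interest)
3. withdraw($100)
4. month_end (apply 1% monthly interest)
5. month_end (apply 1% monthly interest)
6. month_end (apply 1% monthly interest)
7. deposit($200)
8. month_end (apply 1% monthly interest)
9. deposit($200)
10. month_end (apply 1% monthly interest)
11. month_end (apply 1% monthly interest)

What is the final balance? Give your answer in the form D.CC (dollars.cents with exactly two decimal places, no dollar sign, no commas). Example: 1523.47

After 1 (month_end (apply 1% monthly interest)): balance=$101.00 total_interest=$1.00
After 2 (month_end (apply 1% monthly interest)): balance=$102.01 total_interest=$2.01
After 3 (withdraw($100)): balance=$2.01 total_interest=$2.01
After 4 (month_end (apply 1% monthly interest)): balance=$2.03 total_interest=$2.03
After 5 (month_end (apply 1% monthly interest)): balance=$2.05 total_interest=$2.05
After 6 (month_end (apply 1% monthly interest)): balance=$2.07 total_interest=$2.07
After 7 (deposit($200)): balance=$202.07 total_interest=$2.07
After 8 (month_end (apply 1% monthly interest)): balance=$204.09 total_interest=$4.09
After 9 (deposit($200)): balance=$404.09 total_interest=$4.09
After 10 (month_end (apply 1% monthly interest)): balance=$408.13 total_interest=$8.13
After 11 (month_end (apply 1% monthly interest)): balance=$412.21 total_interest=$12.21

Answer: 412.21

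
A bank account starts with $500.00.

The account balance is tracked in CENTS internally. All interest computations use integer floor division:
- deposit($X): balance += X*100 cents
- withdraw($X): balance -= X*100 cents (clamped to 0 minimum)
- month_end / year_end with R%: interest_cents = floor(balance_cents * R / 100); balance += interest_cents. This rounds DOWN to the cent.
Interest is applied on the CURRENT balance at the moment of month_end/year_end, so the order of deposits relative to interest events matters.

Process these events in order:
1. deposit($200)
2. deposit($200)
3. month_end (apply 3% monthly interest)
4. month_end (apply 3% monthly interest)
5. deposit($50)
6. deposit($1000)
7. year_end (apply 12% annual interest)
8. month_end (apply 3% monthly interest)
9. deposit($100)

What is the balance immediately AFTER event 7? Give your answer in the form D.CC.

After 1 (deposit($200)): balance=$700.00 total_interest=$0.00
After 2 (deposit($200)): balance=$900.00 total_interest=$0.00
After 3 (month_end (apply 3% monthly interest)): balance=$927.00 total_interest=$27.00
After 4 (month_end (apply 3% monthly interest)): balance=$954.81 total_interest=$54.81
After 5 (deposit($50)): balance=$1004.81 total_interest=$54.81
After 6 (deposit($1000)): balance=$2004.81 total_interest=$54.81
After 7 (year_end (apply 12% annual interest)): balance=$2245.38 total_interest=$295.38

Answer: 2245.38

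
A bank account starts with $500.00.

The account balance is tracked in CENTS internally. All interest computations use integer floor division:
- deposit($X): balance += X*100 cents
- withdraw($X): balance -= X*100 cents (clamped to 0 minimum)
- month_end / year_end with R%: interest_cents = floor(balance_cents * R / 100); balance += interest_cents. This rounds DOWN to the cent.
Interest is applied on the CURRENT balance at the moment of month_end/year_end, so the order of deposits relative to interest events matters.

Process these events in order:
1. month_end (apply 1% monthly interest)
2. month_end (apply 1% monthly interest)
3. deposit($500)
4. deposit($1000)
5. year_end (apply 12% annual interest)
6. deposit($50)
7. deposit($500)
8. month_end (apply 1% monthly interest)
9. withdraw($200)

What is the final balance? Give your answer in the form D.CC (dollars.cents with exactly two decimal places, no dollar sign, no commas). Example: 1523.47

After 1 (month_end (apply 1% monthly interest)): balance=$505.00 total_interest=$5.00
After 2 (month_end (apply 1% monthly interest)): balance=$510.05 total_interest=$10.05
After 3 (deposit($500)): balance=$1010.05 total_interest=$10.05
After 4 (deposit($1000)): balance=$2010.05 total_interest=$10.05
After 5 (year_end (apply 12% annual interest)): balance=$2251.25 total_interest=$251.25
After 6 (deposit($50)): balance=$2301.25 total_interest=$251.25
After 7 (deposit($500)): balance=$2801.25 total_interest=$251.25
After 8 (month_end (apply 1% monthly interest)): balance=$2829.26 total_interest=$279.26
After 9 (withdraw($200)): balance=$2629.26 total_interest=$279.26

Answer: 2629.26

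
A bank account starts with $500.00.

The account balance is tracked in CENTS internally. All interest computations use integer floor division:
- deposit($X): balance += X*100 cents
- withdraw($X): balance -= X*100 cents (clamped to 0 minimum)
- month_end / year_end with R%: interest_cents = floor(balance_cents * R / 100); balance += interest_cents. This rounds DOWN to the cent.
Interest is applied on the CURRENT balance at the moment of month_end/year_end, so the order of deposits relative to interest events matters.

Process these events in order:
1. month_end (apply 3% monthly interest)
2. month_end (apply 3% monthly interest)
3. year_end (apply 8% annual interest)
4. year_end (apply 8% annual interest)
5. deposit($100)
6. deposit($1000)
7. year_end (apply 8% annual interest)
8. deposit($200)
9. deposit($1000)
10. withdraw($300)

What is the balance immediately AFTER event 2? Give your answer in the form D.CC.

Answer: 530.45

Derivation:
After 1 (month_end (apply 3% monthly interest)): balance=$515.00 total_interest=$15.00
After 2 (month_end (apply 3% monthly interest)): balance=$530.45 total_interest=$30.45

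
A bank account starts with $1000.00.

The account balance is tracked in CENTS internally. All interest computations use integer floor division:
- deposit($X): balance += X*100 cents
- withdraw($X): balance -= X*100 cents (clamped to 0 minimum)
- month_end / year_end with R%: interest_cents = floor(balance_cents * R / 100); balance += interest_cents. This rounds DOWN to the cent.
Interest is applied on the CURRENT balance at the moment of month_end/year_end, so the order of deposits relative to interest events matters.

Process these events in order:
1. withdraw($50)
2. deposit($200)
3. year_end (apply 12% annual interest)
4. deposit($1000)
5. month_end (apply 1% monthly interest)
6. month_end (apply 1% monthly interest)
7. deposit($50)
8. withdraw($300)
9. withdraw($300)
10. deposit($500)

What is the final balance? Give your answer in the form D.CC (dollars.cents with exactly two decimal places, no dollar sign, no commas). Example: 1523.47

After 1 (withdraw($50)): balance=$950.00 total_interest=$0.00
After 2 (deposit($200)): balance=$1150.00 total_interest=$0.00
After 3 (year_end (apply 12% annual interest)): balance=$1288.00 total_interest=$138.00
After 4 (deposit($1000)): balance=$2288.00 total_interest=$138.00
After 5 (month_end (apply 1% monthly interest)): balance=$2310.88 total_interest=$160.88
After 6 (month_end (apply 1% monthly interest)): balance=$2333.98 total_interest=$183.98
After 7 (deposit($50)): balance=$2383.98 total_interest=$183.98
After 8 (withdraw($300)): balance=$2083.98 total_interest=$183.98
After 9 (withdraw($300)): balance=$1783.98 total_interest=$183.98
After 10 (deposit($500)): balance=$2283.98 total_interest=$183.98

Answer: 2283.98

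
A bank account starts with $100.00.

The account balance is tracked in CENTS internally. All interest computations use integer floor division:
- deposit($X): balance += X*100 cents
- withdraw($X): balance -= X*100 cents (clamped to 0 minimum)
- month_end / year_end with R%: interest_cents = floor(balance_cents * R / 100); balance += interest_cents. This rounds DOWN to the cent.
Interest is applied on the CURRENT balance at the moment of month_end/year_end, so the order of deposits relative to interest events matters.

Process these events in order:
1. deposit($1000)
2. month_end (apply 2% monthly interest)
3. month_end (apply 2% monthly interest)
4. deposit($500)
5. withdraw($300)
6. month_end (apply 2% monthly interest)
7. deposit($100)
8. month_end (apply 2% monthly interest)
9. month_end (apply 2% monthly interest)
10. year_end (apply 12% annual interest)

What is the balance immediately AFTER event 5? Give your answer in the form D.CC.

After 1 (deposit($1000)): balance=$1100.00 total_interest=$0.00
After 2 (month_end (apply 2% monthly interest)): balance=$1122.00 total_interest=$22.00
After 3 (month_end (apply 2% monthly interest)): balance=$1144.44 total_interest=$44.44
After 4 (deposit($500)): balance=$1644.44 total_interest=$44.44
After 5 (withdraw($300)): balance=$1344.44 total_interest=$44.44

Answer: 1344.44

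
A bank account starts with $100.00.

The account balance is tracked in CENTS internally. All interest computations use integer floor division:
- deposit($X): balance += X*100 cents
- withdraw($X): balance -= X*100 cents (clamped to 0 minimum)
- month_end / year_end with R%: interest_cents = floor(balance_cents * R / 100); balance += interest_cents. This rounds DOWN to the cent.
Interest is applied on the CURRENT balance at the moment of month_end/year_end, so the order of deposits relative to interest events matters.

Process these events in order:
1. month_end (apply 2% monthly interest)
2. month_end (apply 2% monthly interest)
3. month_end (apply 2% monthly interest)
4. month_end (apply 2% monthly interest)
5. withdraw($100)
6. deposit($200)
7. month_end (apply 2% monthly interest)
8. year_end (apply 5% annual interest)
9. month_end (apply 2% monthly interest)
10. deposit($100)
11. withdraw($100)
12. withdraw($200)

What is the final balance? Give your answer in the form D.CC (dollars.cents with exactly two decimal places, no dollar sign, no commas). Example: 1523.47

After 1 (month_end (apply 2% monthly interest)): balance=$102.00 total_interest=$2.00
After 2 (month_end (apply 2% monthly interest)): balance=$104.04 total_interest=$4.04
After 3 (month_end (apply 2% monthly interest)): balance=$106.12 total_interest=$6.12
After 4 (month_end (apply 2% monthly interest)): balance=$108.24 total_interest=$8.24
After 5 (withdraw($100)): balance=$8.24 total_interest=$8.24
After 6 (deposit($200)): balance=$208.24 total_interest=$8.24
After 7 (month_end (apply 2% monthly interest)): balance=$212.40 total_interest=$12.40
After 8 (year_end (apply 5% annual interest)): balance=$223.02 total_interest=$23.02
After 9 (month_end (apply 2% monthly interest)): balance=$227.48 total_interest=$27.48
After 10 (deposit($100)): balance=$327.48 total_interest=$27.48
After 11 (withdraw($100)): balance=$227.48 total_interest=$27.48
After 12 (withdraw($200)): balance=$27.48 total_interest=$27.48

Answer: 27.48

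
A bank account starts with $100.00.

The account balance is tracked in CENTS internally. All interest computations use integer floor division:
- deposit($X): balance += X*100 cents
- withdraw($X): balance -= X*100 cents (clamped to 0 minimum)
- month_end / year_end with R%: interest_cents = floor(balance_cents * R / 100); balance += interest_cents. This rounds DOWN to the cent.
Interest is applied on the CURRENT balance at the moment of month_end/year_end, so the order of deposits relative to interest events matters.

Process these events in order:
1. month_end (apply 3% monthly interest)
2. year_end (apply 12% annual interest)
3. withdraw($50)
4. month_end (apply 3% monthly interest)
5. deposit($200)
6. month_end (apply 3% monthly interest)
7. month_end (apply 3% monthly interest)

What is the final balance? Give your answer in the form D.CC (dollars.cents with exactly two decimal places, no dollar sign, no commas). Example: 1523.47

Answer: 283.58

Derivation:
After 1 (month_end (apply 3% monthly interest)): balance=$103.00 total_interest=$3.00
After 2 (year_end (apply 12% annual interest)): balance=$115.36 total_interest=$15.36
After 3 (withdraw($50)): balance=$65.36 total_interest=$15.36
After 4 (month_end (apply 3% monthly interest)): balance=$67.32 total_interest=$17.32
After 5 (deposit($200)): balance=$267.32 total_interest=$17.32
After 6 (month_end (apply 3% monthly interest)): balance=$275.33 total_interest=$25.33
After 7 (month_end (apply 3% monthly interest)): balance=$283.58 total_interest=$33.58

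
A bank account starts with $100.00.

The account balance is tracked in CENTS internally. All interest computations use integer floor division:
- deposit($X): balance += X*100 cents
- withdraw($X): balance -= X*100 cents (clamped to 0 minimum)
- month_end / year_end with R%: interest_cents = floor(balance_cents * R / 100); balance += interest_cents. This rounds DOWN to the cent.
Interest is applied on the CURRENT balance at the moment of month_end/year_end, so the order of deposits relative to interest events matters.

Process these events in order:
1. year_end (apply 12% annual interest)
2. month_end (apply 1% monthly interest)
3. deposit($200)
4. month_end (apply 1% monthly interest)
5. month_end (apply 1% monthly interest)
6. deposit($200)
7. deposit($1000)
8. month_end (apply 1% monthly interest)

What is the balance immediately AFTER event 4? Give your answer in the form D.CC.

After 1 (year_end (apply 12% annual interest)): balance=$112.00 total_interest=$12.00
After 2 (month_end (apply 1% monthly interest)): balance=$113.12 total_interest=$13.12
After 3 (deposit($200)): balance=$313.12 total_interest=$13.12
After 4 (month_end (apply 1% monthly interest)): balance=$316.25 total_interest=$16.25

Answer: 316.25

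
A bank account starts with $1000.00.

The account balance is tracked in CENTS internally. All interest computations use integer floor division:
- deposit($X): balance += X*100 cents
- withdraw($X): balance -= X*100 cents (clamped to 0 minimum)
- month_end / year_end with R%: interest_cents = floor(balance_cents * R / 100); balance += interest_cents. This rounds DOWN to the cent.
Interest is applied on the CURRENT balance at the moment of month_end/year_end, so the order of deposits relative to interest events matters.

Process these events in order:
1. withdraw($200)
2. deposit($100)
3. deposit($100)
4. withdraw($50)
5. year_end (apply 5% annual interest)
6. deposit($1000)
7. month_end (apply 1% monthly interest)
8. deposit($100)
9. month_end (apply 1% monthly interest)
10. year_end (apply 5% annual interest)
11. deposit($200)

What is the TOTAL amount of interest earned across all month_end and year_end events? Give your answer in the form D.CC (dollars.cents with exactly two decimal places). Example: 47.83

After 1 (withdraw($200)): balance=$800.00 total_interest=$0.00
After 2 (deposit($100)): balance=$900.00 total_interest=$0.00
After 3 (deposit($100)): balance=$1000.00 total_interest=$0.00
After 4 (withdraw($50)): balance=$950.00 total_interest=$0.00
After 5 (year_end (apply 5% annual interest)): balance=$997.50 total_interest=$47.50
After 6 (deposit($1000)): balance=$1997.50 total_interest=$47.50
After 7 (month_end (apply 1% monthly interest)): balance=$2017.47 total_interest=$67.47
After 8 (deposit($100)): balance=$2117.47 total_interest=$67.47
After 9 (month_end (apply 1% monthly interest)): balance=$2138.64 total_interest=$88.64
After 10 (year_end (apply 5% annual interest)): balance=$2245.57 total_interest=$195.57
After 11 (deposit($200)): balance=$2445.57 total_interest=$195.57

Answer: 195.57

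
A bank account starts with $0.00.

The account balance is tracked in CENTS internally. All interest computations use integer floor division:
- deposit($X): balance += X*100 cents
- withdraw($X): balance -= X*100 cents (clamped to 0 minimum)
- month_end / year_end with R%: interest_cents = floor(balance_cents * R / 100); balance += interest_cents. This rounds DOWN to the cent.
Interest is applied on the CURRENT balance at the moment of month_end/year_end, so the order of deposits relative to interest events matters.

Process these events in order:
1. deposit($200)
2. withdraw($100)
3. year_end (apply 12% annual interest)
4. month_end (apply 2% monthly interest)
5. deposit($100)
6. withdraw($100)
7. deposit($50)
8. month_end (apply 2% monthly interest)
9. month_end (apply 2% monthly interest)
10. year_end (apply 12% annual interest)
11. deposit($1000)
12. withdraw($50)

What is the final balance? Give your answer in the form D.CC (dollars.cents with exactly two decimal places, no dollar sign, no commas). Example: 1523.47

After 1 (deposit($200)): balance=$200.00 total_interest=$0.00
After 2 (withdraw($100)): balance=$100.00 total_interest=$0.00
After 3 (year_end (apply 12% annual interest)): balance=$112.00 total_interest=$12.00
After 4 (month_end (apply 2% monthly interest)): balance=$114.24 total_interest=$14.24
After 5 (deposit($100)): balance=$214.24 total_interest=$14.24
After 6 (withdraw($100)): balance=$114.24 total_interest=$14.24
After 7 (deposit($50)): balance=$164.24 total_interest=$14.24
After 8 (month_end (apply 2% monthly interest)): balance=$167.52 total_interest=$17.52
After 9 (month_end (apply 2% monthly interest)): balance=$170.87 total_interest=$20.87
After 10 (year_end (apply 12% annual interest)): balance=$191.37 total_interest=$41.37
After 11 (deposit($1000)): balance=$1191.37 total_interest=$41.37
After 12 (withdraw($50)): balance=$1141.37 total_interest=$41.37

Answer: 1141.37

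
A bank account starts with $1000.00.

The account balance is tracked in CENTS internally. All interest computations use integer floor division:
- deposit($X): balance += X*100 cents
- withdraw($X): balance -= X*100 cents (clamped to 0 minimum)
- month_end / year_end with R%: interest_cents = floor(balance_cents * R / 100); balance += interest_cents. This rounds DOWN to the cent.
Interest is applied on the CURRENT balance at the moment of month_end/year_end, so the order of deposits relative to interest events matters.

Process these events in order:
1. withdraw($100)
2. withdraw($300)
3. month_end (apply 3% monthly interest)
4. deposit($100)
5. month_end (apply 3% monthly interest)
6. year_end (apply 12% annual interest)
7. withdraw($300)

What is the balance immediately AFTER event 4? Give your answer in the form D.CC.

After 1 (withdraw($100)): balance=$900.00 total_interest=$0.00
After 2 (withdraw($300)): balance=$600.00 total_interest=$0.00
After 3 (month_end (apply 3% monthly interest)): balance=$618.00 total_interest=$18.00
After 4 (deposit($100)): balance=$718.00 total_interest=$18.00

Answer: 718.00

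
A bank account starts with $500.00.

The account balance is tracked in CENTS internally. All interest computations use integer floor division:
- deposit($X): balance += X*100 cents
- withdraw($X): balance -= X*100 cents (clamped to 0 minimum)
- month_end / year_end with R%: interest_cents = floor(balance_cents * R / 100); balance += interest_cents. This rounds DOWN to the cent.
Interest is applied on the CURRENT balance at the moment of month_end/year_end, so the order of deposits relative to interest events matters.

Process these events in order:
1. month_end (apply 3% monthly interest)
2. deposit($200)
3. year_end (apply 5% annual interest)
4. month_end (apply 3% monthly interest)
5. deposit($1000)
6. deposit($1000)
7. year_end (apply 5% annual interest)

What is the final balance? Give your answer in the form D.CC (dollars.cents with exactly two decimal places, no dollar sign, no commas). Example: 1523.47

After 1 (month_end (apply 3% monthly interest)): balance=$515.00 total_interest=$15.00
After 2 (deposit($200)): balance=$715.00 total_interest=$15.00
After 3 (year_end (apply 5% annual interest)): balance=$750.75 total_interest=$50.75
After 4 (month_end (apply 3% monthly interest)): balance=$773.27 total_interest=$73.27
After 5 (deposit($1000)): balance=$1773.27 total_interest=$73.27
After 6 (deposit($1000)): balance=$2773.27 total_interest=$73.27
After 7 (year_end (apply 5% annual interest)): balance=$2911.93 total_interest=$211.93

Answer: 2911.93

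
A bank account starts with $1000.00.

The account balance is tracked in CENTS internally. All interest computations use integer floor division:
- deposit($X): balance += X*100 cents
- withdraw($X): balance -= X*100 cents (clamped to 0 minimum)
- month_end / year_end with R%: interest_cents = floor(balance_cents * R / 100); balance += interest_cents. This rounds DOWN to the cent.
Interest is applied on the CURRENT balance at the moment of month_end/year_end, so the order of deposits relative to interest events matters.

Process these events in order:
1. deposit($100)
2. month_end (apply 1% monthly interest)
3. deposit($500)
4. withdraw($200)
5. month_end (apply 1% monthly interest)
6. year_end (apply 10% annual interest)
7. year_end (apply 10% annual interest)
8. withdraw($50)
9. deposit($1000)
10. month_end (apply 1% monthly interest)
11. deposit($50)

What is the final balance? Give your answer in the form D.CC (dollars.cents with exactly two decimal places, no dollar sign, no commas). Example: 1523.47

Answer: 2751.12

Derivation:
After 1 (deposit($100)): balance=$1100.00 total_interest=$0.00
After 2 (month_end (apply 1% monthly interest)): balance=$1111.00 total_interest=$11.00
After 3 (deposit($500)): balance=$1611.00 total_interest=$11.00
After 4 (withdraw($200)): balance=$1411.00 total_interest=$11.00
After 5 (month_end (apply 1% monthly interest)): balance=$1425.11 total_interest=$25.11
After 6 (year_end (apply 10% annual interest)): balance=$1567.62 total_interest=$167.62
After 7 (year_end (apply 10% annual interest)): balance=$1724.38 total_interest=$324.38
After 8 (withdraw($50)): balance=$1674.38 total_interest=$324.38
After 9 (deposit($1000)): balance=$2674.38 total_interest=$324.38
After 10 (month_end (apply 1% monthly interest)): balance=$2701.12 total_interest=$351.12
After 11 (deposit($50)): balance=$2751.12 total_interest=$351.12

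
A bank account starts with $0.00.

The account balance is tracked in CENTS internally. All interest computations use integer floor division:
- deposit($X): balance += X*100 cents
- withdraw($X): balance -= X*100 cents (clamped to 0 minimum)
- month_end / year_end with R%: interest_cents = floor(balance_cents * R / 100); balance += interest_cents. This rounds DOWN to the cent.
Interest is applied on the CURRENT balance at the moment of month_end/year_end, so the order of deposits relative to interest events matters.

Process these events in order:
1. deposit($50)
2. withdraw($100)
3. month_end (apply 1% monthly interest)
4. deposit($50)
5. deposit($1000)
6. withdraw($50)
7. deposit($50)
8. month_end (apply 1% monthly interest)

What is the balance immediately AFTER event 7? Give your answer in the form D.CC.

Answer: 1050.00

Derivation:
After 1 (deposit($50)): balance=$50.00 total_interest=$0.00
After 2 (withdraw($100)): balance=$0.00 total_interest=$0.00
After 3 (month_end (apply 1% monthly interest)): balance=$0.00 total_interest=$0.00
After 4 (deposit($50)): balance=$50.00 total_interest=$0.00
After 5 (deposit($1000)): balance=$1050.00 total_interest=$0.00
After 6 (withdraw($50)): balance=$1000.00 total_interest=$0.00
After 7 (deposit($50)): balance=$1050.00 total_interest=$0.00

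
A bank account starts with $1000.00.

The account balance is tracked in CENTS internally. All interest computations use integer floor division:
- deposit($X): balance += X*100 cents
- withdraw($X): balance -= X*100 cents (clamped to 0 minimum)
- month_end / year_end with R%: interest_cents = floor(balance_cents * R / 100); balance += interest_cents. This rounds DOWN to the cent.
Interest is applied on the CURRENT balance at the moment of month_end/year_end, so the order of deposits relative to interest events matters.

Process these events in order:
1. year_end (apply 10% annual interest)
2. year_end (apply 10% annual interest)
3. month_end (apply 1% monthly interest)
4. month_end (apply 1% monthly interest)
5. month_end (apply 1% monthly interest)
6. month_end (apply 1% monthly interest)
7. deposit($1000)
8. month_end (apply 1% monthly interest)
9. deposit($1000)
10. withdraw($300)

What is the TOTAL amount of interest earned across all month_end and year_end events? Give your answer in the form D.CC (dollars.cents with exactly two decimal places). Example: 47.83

Answer: 281.71

Derivation:
After 1 (year_end (apply 10% annual interest)): balance=$1100.00 total_interest=$100.00
After 2 (year_end (apply 10% annual interest)): balance=$1210.00 total_interest=$210.00
After 3 (month_end (apply 1% monthly interest)): balance=$1222.10 total_interest=$222.10
After 4 (month_end (apply 1% monthly interest)): balance=$1234.32 total_interest=$234.32
After 5 (month_end (apply 1% monthly interest)): balance=$1246.66 total_interest=$246.66
After 6 (month_end (apply 1% monthly interest)): balance=$1259.12 total_interest=$259.12
After 7 (deposit($1000)): balance=$2259.12 total_interest=$259.12
After 8 (month_end (apply 1% monthly interest)): balance=$2281.71 total_interest=$281.71
After 9 (deposit($1000)): balance=$3281.71 total_interest=$281.71
After 10 (withdraw($300)): balance=$2981.71 total_interest=$281.71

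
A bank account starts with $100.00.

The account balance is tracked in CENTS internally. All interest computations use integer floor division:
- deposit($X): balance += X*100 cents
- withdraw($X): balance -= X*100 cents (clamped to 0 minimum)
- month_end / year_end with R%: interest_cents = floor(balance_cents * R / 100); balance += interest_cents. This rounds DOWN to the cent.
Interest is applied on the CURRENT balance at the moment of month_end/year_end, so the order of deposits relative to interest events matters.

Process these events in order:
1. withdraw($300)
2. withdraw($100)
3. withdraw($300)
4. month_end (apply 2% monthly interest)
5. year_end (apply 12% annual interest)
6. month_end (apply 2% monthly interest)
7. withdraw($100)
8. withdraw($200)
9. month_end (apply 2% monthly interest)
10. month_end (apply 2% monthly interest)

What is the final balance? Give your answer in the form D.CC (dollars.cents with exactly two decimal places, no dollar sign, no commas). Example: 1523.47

Answer: 0.00

Derivation:
After 1 (withdraw($300)): balance=$0.00 total_interest=$0.00
After 2 (withdraw($100)): balance=$0.00 total_interest=$0.00
After 3 (withdraw($300)): balance=$0.00 total_interest=$0.00
After 4 (month_end (apply 2% monthly interest)): balance=$0.00 total_interest=$0.00
After 5 (year_end (apply 12% annual interest)): balance=$0.00 total_interest=$0.00
After 6 (month_end (apply 2% monthly interest)): balance=$0.00 total_interest=$0.00
After 7 (withdraw($100)): balance=$0.00 total_interest=$0.00
After 8 (withdraw($200)): balance=$0.00 total_interest=$0.00
After 9 (month_end (apply 2% monthly interest)): balance=$0.00 total_interest=$0.00
After 10 (month_end (apply 2% monthly interest)): balance=$0.00 total_interest=$0.00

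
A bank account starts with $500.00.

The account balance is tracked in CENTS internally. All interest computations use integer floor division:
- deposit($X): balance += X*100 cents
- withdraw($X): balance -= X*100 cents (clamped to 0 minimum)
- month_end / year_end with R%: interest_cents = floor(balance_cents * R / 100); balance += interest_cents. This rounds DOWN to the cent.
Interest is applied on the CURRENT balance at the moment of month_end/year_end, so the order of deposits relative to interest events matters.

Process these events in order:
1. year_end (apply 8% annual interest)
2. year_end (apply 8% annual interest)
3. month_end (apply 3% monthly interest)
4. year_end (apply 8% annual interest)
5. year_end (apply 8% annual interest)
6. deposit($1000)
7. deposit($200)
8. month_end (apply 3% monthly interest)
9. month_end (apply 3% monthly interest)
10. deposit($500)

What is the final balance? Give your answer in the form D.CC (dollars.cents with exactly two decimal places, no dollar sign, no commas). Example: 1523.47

Answer: 2516.36

Derivation:
After 1 (year_end (apply 8% annual interest)): balance=$540.00 total_interest=$40.00
After 2 (year_end (apply 8% annual interest)): balance=$583.20 total_interest=$83.20
After 3 (month_end (apply 3% monthly interest)): balance=$600.69 total_interest=$100.69
After 4 (year_end (apply 8% annual interest)): balance=$648.74 total_interest=$148.74
After 5 (year_end (apply 8% annual interest)): balance=$700.63 total_interest=$200.63
After 6 (deposit($1000)): balance=$1700.63 total_interest=$200.63
After 7 (deposit($200)): balance=$1900.63 total_interest=$200.63
After 8 (month_end (apply 3% monthly interest)): balance=$1957.64 total_interest=$257.64
After 9 (month_end (apply 3% monthly interest)): balance=$2016.36 total_interest=$316.36
After 10 (deposit($500)): balance=$2516.36 total_interest=$316.36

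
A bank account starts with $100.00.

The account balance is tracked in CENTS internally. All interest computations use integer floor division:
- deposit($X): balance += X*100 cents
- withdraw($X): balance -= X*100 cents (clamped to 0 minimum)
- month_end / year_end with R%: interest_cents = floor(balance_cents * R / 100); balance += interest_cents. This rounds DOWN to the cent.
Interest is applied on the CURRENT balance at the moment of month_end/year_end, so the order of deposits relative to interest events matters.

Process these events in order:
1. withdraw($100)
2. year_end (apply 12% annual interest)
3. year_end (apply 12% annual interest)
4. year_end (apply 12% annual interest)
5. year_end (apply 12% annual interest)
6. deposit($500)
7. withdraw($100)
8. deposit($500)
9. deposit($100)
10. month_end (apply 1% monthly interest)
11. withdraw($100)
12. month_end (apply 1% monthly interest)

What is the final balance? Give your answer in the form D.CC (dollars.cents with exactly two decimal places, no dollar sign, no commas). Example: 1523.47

After 1 (withdraw($100)): balance=$0.00 total_interest=$0.00
After 2 (year_end (apply 12% annual interest)): balance=$0.00 total_interest=$0.00
After 3 (year_end (apply 12% annual interest)): balance=$0.00 total_interest=$0.00
After 4 (year_end (apply 12% annual interest)): balance=$0.00 total_interest=$0.00
After 5 (year_end (apply 12% annual interest)): balance=$0.00 total_interest=$0.00
After 6 (deposit($500)): balance=$500.00 total_interest=$0.00
After 7 (withdraw($100)): balance=$400.00 total_interest=$0.00
After 8 (deposit($500)): balance=$900.00 total_interest=$0.00
After 9 (deposit($100)): balance=$1000.00 total_interest=$0.00
After 10 (month_end (apply 1% monthly interest)): balance=$1010.00 total_interest=$10.00
After 11 (withdraw($100)): balance=$910.00 total_interest=$10.00
After 12 (month_end (apply 1% monthly interest)): balance=$919.10 total_interest=$19.10

Answer: 919.10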